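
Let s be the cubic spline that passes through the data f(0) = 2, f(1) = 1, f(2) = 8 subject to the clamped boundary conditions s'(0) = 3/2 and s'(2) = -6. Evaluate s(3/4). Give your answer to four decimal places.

Let M_i = s''(x_i). Step sizes h_i = 1, 1; slopes of the chords Δ_i = (y_(i+1) - y_i)/h_i = -1, 7.
  1·M_0 + 4·M_1 + 1·M_2 = 6(Δ_1 - Δ_0) = 48
Clamped end conditions give two more equations: 2h_0·M_0 + h_0·M_1 = 6(Δ_0 - s'(0)) = -15 and h_1·M_1 + 2h_1·M_2 = 6(s'(2) - Δ_1) = -78.
Hence M_0 = -93/4, M_1 = 63/2, M_2 = -219/4.
On [0, 1], s(t) = 2 + 3/2·t - 93/8·t² + 73/8·t³.
With t = 3/4: s(3/4) = 223/512.

0.4355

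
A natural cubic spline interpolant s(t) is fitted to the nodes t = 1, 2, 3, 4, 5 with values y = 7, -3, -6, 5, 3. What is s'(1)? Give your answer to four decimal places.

-10.6429

Let M_i = s''(x_i). Step sizes h_i = 1, 1, 1, 1; slopes of the chords Δ_i = (y_(i+1) - y_i)/h_i = -10, -3, 11, -2.
  1·M_0 + 4·M_1 + 1·M_2 = 6(Δ_1 - Δ_0) = 42
  1·M_1 + 4·M_2 + 1·M_3 = 6(Δ_2 - Δ_1) = 84
  1·M_2 + 4·M_3 + 1·M_4 = 6(Δ_3 - Δ_2) = -78
Natural end conditions: M_0 = M_4 = 0.
Forward elimination and back-substitution give M_0 = 0, M_1 = 27/7, M_2 = 186/7, M_3 = -183/7, M_4 = 0.
On [1, 2], s'(t) = b_0 + 2c_0·(t - 1) + 3d_0·(t - 1)² with b_0 = Δ_0 - h_0(2M_0 + M_1)/6 = -149/14, c_0 = M_0/2 = 0, d_0 = (M_1 - M_0)/(6h_0) = 9/14. So s'(1) = -149/14.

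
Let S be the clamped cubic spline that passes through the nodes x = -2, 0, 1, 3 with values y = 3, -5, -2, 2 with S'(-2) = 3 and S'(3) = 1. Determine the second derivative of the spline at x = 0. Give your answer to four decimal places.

13.2500

Put M_i = S'' at the i-th knot. Here h = (2, 1, 2) and Δ = (-4, 3, 2), so the interior equations h_(i-1)·M_(i-1) + 2(h_(i-1)+h_i)·M_i + h_i·M_(i+1) = 6(Δ_i − Δ_(i-1)) read
  2·M_0 + 6·M_1 + 1·M_2 = 6(Δ_1 - Δ_0) = 42
  1·M_1 + 6·M_2 + 2·M_3 = 6(Δ_2 - Δ_1) = -6
Clamped end conditions give two more equations: 2h_0·M_0 + h_0·M_1 = 6(Δ_0 - S'(-2)) = -42 and h_2·M_2 + 2h_2·M_3 = 6(S'(3) - Δ_2) = -6.
Solving: M_0 = -137/8, M_1 = 53/4, M_2 = -13/4, M_3 = 1/8.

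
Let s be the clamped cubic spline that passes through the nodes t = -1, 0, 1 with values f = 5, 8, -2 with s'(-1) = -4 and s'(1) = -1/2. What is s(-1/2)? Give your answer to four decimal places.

Write m_i for s''(x_i). With h_i = 1, 1 and divided differences Δ_i = 3, -10, the continuity of s' gives the tridiagonal system
  1·m_0 + 4·m_1 + 1·m_2 = 6(Δ_1 - Δ_0) = -78
Clamped end conditions give two more equations: 2h_0·m_0 + h_0·m_1 = 6(Δ_0 - s'(-1)) = 42 and h_1·m_1 + 2h_1·m_2 = 6(s'(1) - Δ_1) = 57.
Solving the tridiagonal system: m_0 = 169/4, m_1 = -85/2, m_2 = 199/4.
On [-1, 0], s(t) = 5 - 4·(t + 1) + 169/8·(t + 1)² - 113/8·(t + 1)³.
With (t + 1) = 1/2: s(-1/2) = 417/64.

6.5156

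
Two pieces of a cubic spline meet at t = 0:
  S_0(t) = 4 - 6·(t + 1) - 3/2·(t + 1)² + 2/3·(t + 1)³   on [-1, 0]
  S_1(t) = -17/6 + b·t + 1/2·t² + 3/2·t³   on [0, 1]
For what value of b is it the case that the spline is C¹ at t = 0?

-7

S_0'(t) = -6 - 3·(t + 1) + 2·(t + 1)², so S_0'(0) = -7. On the right, S_1'(0) = b, so b = -7.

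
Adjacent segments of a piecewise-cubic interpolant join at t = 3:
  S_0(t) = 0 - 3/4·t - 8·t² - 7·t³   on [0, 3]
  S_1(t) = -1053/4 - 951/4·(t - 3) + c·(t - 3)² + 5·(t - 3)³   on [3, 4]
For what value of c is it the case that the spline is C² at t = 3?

-71

S_0''(t) = -16 - 42·t, so S_0''(3) = -142. On the right, S_1''(3) = 2c, so c = -71.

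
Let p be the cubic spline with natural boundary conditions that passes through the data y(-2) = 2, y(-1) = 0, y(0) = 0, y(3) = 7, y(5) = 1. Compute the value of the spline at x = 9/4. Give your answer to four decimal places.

6.2118

With σ_i denoting the second derivative at x_i, h_i = 1, 1, 3, 2, and Δ_i = (y_(i+1) − y_i)/h_i = -2, 0, 7/3, -3:
  1·σ_0 + 4·σ_1 + 1·σ_2 = 6(Δ_1 - Δ_0) = 12
  1·σ_1 + 8·σ_2 + 3·σ_3 = 6(Δ_2 - Δ_1) = 14
  3·σ_2 + 10·σ_3 + 2·σ_4 = 6(Δ_3 - Δ_2) = -32
Natural end conditions: σ_0 = σ_4 = 0.
Solving the tridiagonal system: σ_0 = 0, σ_1 = 308/137, σ_2 = 412/137, σ_3 = -562/137, σ_4 = 0.
On [0, 3], p(x) = 0 + 566/411·x + 206/137·x² - 487/1233·x³.
With x = 9/4: p(9/4) = 54465/8768.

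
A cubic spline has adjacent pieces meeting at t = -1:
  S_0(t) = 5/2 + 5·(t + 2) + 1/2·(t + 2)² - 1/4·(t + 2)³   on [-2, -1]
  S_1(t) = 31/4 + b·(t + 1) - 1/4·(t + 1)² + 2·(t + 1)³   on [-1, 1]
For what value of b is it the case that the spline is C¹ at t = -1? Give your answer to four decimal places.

5.2500

S_0'(t) = 5 + 1·(t + 2) - 3/4·(t + 2)², so S_0'(-1) = 21/4. On the right, S_1'(-1) = b, so b = 21/4.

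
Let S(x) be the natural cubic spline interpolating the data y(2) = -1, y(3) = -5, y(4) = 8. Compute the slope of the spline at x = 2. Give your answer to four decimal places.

-8.2500

Let M_i = S''(x_i). Step sizes h_i = 1, 1; slopes of the chords Δ_i = (y_(i+1) - y_i)/h_i = -4, 13.
  1·M_0 + 4·M_1 + 1·M_2 = 6(Δ_1 - Δ_0) = 102
Natural end conditions: M_0 = M_2 = 0.
Solving the tridiagonal system: M_0 = 0, M_1 = 51/2, M_2 = 0.
On [2, 3], S'(x) = b_0 + 2c_0·(x - 2) + 3d_0·(x - 2)² with b_0 = Δ_0 - h_0(2M_0 + M_1)/6 = -33/4, c_0 = M_0/2 = 0, d_0 = (M_1 - M_0)/(6h_0) = 17/4. So S'(2) = -33/4.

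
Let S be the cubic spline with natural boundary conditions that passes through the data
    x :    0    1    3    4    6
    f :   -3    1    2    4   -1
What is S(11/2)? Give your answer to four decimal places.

Write M_i for S''(x_i). With h_i = 1, 2, 1, 2 and divided differences Δ_i = 4, 1/2, 2, -5/2, the continuity of S' gives the tridiagonal system
  1·M_0 + 6·M_1 + 2·M_2 = 6(Δ_1 - Δ_0) = -21
  2·M_1 + 6·M_2 + 1·M_3 = 6(Δ_2 - Δ_1) = 9
  1·M_2 + 6·M_3 + 2·M_4 = 6(Δ_3 - Δ_2) = -27
Natural end conditions: M_0 = M_4 = 0.
Solving the tridiagonal system: M_0 = 0, M_1 = -299/62, M_2 = 123/31, M_3 = -160/31, M_4 = 0.
On [4, 6], S(x) = 4 + 175/186·(x - 4) - 80/31·(x - 4)² + 40/93·(x - 4)³.
With (x - 4) = 3/2: S(11/2) = 131/124.

1.0565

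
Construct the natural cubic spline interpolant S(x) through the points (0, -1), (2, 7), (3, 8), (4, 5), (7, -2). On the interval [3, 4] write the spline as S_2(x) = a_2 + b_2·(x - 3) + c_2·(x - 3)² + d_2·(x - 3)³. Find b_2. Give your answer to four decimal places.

Write σ_i for S''(x_i). With h_i = 2, 1, 1, 3 and divided differences Δ_i = 4, 1, -3, -7/3, the continuity of S' gives the tridiagonal system
  2·σ_0 + 6·σ_1 + 1·σ_2 = 6(Δ_1 - Δ_0) = -18
  1·σ_1 + 4·σ_2 + 1·σ_3 = 6(Δ_2 - Δ_1) = -24
  1·σ_2 + 8·σ_3 + 3·σ_4 = 6(Δ_3 - Δ_2) = 4
Natural end conditions: σ_0 = σ_4 = 0.
Solving: σ_0 = 0, σ_1 = -181/89, σ_2 = -516/89, σ_3 = 109/89, σ_4 = 0.
On [3, 4], with S_2(x) = a_2 + b_2·(x - 3) + c_2·(x - 3)² + d_2·(x - 3)³: c_2 = σ_2/2 = -258/89, d_2 = (σ_3 - σ_2)/(6h_2) = 625/534, b_2 = Δ_2 - h_2(2σ_2 + σ_3)/6 = -679/534.

-1.2715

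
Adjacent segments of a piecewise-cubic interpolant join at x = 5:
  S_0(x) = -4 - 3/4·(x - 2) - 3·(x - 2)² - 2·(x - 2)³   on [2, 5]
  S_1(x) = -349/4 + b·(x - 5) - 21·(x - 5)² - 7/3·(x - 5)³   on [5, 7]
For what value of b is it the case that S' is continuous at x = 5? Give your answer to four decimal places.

S_0'(x) = -3/4 - 6·(x - 2) - 6·(x - 2)², so S_0'(5) = -291/4. On the right, S_1'(5) = b, so b = -291/4.

-72.7500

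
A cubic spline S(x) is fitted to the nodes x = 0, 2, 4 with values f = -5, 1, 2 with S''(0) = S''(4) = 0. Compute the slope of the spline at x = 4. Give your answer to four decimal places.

-0.1250

Write M_i for S''(x_i). With h_i = 2, 2 and divided differences Δ_i = 3, 1/2, the continuity of S' gives the tridiagonal system
  2·M_0 + 8·M_1 + 2·M_2 = 6(Δ_1 - Δ_0) = -15
Natural end conditions: M_0 = M_2 = 0.
Hence M_0 = 0, M_1 = -15/8, M_2 = 0.
On [2, 4], S'(x) = b_1 + 2c_1·(x - 2) + 3d_1·(x - 2)² with b_1 = Δ_1 - h_1(2M_1 + M_2)/6 = 7/4, c_1 = M_1/2 = -15/16, d_1 = (M_2 - M_1)/(6h_1) = 5/32. So S'(4) = -1/8.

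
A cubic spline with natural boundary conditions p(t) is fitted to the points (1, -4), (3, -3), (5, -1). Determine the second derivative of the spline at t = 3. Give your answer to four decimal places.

0.3750

Write m_i for p''(x_i). With h_i = 2, 2 and divided differences Δ_i = 1/2, 1, the continuity of p' gives the tridiagonal system
  2·m_0 + 8·m_1 + 2·m_2 = 6(Δ_1 - Δ_0) = 3
Natural end conditions: m_0 = m_2 = 0.
Hence m_0 = 0, m_1 = 3/8, m_2 = 0.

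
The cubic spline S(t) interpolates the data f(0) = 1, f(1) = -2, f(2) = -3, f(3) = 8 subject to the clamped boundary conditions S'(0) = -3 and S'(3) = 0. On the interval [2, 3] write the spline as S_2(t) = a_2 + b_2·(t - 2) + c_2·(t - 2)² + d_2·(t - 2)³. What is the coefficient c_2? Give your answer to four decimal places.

Write M_i for S''(x_i). With h_i = 1, 1, 1 and divided differences Δ_i = -3, -1, 11, the continuity of S' gives the tridiagonal system
  1·M_0 + 4·M_1 + 1·M_2 = 6(Δ_1 - Δ_0) = 12
  1·M_1 + 4·M_2 + 1·M_3 = 6(Δ_2 - Δ_1) = 72
Clamped end conditions give two more equations: 2h_0·M_0 + h_0·M_1 = 6(Δ_0 - S'(0)) = 0 and h_2·M_2 + 2h_2·M_3 = 6(S'(3) - Δ_2) = -66.
Forward elimination and back-substitution give M_0 = 14/5, M_1 = -28/5, M_2 = 158/5, M_3 = -244/5.
On [2, 3], with S_2(t) = a_2 + b_2·(t - 2) + c_2·(t - 2)² + d_2·(t - 2)³: c_2 = M_2/2 = 79/5, d_2 = (M_3 - M_2)/(6h_2) = -67/5, b_2 = Δ_2 - h_2(2M_2 + M_3)/6 = 43/5.

15.8000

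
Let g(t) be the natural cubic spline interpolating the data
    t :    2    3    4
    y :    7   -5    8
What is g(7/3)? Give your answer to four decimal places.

Write M_i for g''(x_i). With h_i = 1, 1 and divided differences Δ_i = -12, 13, the continuity of g' gives the tridiagonal system
  1·M_0 + 4·M_1 + 1·M_2 = 6(Δ_1 - Δ_0) = 150
Natural end conditions: M_0 = M_2 = 0.
Solving: M_0 = 0, M_1 = 75/2, M_2 = 0.
On [2, 3], g(t) = 7 - 73/4·(t - 2) + 0·(t - 2)² + 25/4·(t - 2)³.
With (t - 2) = 1/3: g(7/3) = 31/27.

1.1481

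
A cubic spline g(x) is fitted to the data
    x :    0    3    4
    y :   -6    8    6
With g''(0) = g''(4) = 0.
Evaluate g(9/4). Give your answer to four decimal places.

6.9609

Put M_i = g'' at the i-th knot. Here h = (3, 1) and Δ = (14/3, -2), so the interior equations h_(i-1)·M_(i-1) + 2(h_(i-1)+h_i)·M_i + h_i·M_(i+1) = 6(Δ_i − Δ_(i-1)) read
  3·M_0 + 8·M_1 + 1·M_2 = 6(Δ_1 - Δ_0) = -40
Natural end conditions: M_0 = M_2 = 0.
Forward elimination and back-substitution give M_0 = 0, M_1 = -5, M_2 = 0.
On [0, 3], g(x) = -6 + 43/6·x + 0·x² - 5/18·x³.
With x = 9/4: g(9/4) = 891/128.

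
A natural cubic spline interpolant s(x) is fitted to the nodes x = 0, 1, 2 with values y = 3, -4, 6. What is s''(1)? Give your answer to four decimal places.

Let m_i = s''(x_i). Step sizes h_i = 1, 1; slopes of the chords Δ_i = (y_(i+1) - y_i)/h_i = -7, 10.
  1·m_0 + 4·m_1 + 1·m_2 = 6(Δ_1 - Δ_0) = 102
Natural end conditions: m_0 = m_2 = 0.
Solving the tridiagonal system: m_0 = 0, m_1 = 51/2, m_2 = 0.

25.5000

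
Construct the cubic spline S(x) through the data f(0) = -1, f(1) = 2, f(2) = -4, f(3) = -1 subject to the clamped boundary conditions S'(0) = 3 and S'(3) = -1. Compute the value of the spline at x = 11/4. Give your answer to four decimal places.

With M_i denoting the second derivative at x_i, h_i = 1, 1, 1, and Δ_i = (y_(i+1) − y_i)/h_i = 3, -6, 3:
  1·M_0 + 4·M_1 + 1·M_2 = 6(Δ_1 - Δ_0) = -54
  1·M_1 + 4·M_2 + 1·M_3 = 6(Δ_2 - Δ_1) = 54
Clamped end conditions give two more equations: 2h_0·M_0 + h_0·M_1 = 6(Δ_0 - S'(0)) = 0 and h_2·M_2 + 2h_2·M_3 = 6(S'(3) - Δ_2) = -24.
Solving: M_0 = 34/3, M_1 = -68/3, M_2 = 76/3, M_3 = -74/3.
On [2, 3], S(x) = -4 - 4/3·(x - 2) + 38/3·(x - 2)² - 25/3·(x - 2)³.
With (x - 2) = 3/4: S(11/4) = -89/64.

-1.3906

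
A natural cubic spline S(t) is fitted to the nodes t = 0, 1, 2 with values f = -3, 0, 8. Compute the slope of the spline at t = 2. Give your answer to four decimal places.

9.2500

Put M_i = S'' at the i-th knot. Here h = (1, 1) and Δ = (3, 8), so the interior equations h_(i-1)·M_(i-1) + 2(h_(i-1)+h_i)·M_i + h_i·M_(i+1) = 6(Δ_i − Δ_(i-1)) read
  1·M_0 + 4·M_1 + 1·M_2 = 6(Δ_1 - Δ_0) = 30
Natural end conditions: M_0 = M_2 = 0.
Solving: M_0 = 0, M_1 = 15/2, M_2 = 0.
On [1, 2], S'(t) = b_1 + 2c_1·(t - 1) + 3d_1·(t - 1)² with b_1 = Δ_1 - h_1(2M_1 + M_2)/6 = 11/2, c_1 = M_1/2 = 15/4, d_1 = (M_2 - M_1)/(6h_1) = -5/4. So S'(2) = 37/4.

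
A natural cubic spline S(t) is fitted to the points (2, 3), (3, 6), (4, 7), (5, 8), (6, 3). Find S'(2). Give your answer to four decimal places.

Let σ_i = S''(x_i). Step sizes h_i = 1, 1, 1, 1; slopes of the chords Δ_i = (y_(i+1) - y_i)/h_i = 3, 1, 1, -5.
  1·σ_0 + 4·σ_1 + 1·σ_2 = 6(Δ_1 - Δ_0) = -12
  1·σ_1 + 4·σ_2 + 1·σ_3 = 6(Δ_2 - Δ_1) = 0
  1·σ_2 + 4·σ_3 + 1·σ_4 = 6(Δ_3 - Δ_2) = -36
Natural end conditions: σ_0 = σ_4 = 0.
Hence σ_0 = 0, σ_1 = -27/7, σ_2 = 24/7, σ_3 = -69/7, σ_4 = 0.
On [2, 3], S'(t) = b_0 + 2c_0·(t - 2) + 3d_0·(t - 2)² with b_0 = Δ_0 - h_0(2σ_0 + σ_1)/6 = 51/14, c_0 = σ_0/2 = 0, d_0 = (σ_1 - σ_0)/(6h_0) = -9/14. So S'(2) = 51/14.

3.6429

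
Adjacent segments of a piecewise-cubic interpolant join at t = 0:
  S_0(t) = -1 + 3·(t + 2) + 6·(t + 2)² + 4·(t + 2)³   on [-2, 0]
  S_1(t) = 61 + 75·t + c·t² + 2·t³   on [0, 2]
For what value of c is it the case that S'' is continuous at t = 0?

S_0''(t) = 12 + 24·(t + 2), so S_0''(0) = 60. On the right, S_1''(0) = 2c, so c = 30.

30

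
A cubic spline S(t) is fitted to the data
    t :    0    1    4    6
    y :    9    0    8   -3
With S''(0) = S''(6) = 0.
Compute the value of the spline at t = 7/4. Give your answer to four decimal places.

Write M_i for S''(x_i). With h_i = 1, 3, 2 and divided differences Δ_i = -9, 8/3, -11/2, the continuity of S' gives the tridiagonal system
  1·M_0 + 8·M_1 + 3·M_2 = 6(Δ_1 - Δ_0) = 70
  3·M_1 + 10·M_2 + 2·M_3 = 6(Δ_2 - Δ_1) = -49
Natural end conditions: M_0 = M_3 = 0.
Solving: M_0 = 0, M_1 = 847/71, M_2 = -602/71, M_3 = 0.
On [1, 4], S(t) = 0 - 1070/213·(t - 1) + 847/142·(t - 1)² - 161/142·(t - 1)³.
With (t - 1) = 3/4: S(7/4) = -8095/9088.

-0.8907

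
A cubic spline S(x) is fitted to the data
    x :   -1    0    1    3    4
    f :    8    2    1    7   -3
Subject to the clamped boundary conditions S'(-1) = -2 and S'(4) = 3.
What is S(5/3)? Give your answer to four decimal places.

5.2870

Write m_i for S''(x_i). With h_i = 1, 1, 2, 1 and divided differences Δ_i = -6, -1, 3, -10, the continuity of S' gives the tridiagonal system
  1·m_0 + 4·m_1 + 1·m_2 = 6(Δ_1 - Δ_0) = 30
  1·m_1 + 6·m_2 + 2·m_3 = 6(Δ_2 - Δ_1) = 24
  2·m_2 + 6·m_3 + 1·m_4 = 6(Δ_3 - Δ_2) = -78
Clamped end conditions give two more equations: 2h_0·m_0 + h_0·m_1 = 6(Δ_0 - S'(-1)) = -24 and h_3·m_3 + 2h_3·m_4 = 6(S'(4) - Δ_3) = 78.
Solving the tridiagonal system: m_0 = -263/16, m_1 = 71/8, m_2 = 175/16, m_3 = -101/4, m_4 = 413/8.
On [1, 3], S(x) = 1 + 33/8·(x - 1) + 175/32·(x - 1)² - 193/64·(x - 1)³.
With (x - 1) = 2/3: S(5/3) = 571/108.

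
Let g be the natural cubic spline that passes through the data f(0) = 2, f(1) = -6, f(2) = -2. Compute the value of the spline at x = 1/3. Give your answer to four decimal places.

-1.5556

Let σ_i = g''(x_i). Step sizes h_i = 1, 1; slopes of the chords Δ_i = (y_(i+1) - y_i)/h_i = -8, 4.
  1·σ_0 + 4·σ_1 + 1·σ_2 = 6(Δ_1 - Δ_0) = 72
Natural end conditions: σ_0 = σ_2 = 0.
Solving the tridiagonal system: σ_0 = 0, σ_1 = 18, σ_2 = 0.
On [0, 1], g(x) = 2 - 11·x + 0·x² + 3·x³.
With x = 1/3: g(1/3) = -14/9.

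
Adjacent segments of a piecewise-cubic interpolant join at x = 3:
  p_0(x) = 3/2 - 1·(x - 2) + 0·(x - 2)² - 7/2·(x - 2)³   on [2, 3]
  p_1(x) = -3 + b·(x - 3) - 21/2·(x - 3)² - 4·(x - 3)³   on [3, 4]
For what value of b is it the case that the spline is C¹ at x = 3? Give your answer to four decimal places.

-11.5000

p_0'(x) = -1 + 0·(x - 2) - 21/2·(x - 2)², so p_0'(3) = -23/2. On the right, p_1'(3) = b, so b = -23/2.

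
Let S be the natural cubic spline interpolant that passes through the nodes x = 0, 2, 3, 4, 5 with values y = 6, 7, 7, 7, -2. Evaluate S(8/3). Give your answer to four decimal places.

6.8157

Put M_i = S'' at the i-th knot. Here h = (2, 1, 1, 1) and Δ = (1/2, 0, 0, -9), so the interior equations h_(i-1)·M_(i-1) + 2(h_(i-1)+h_i)·M_i + h_i·M_(i+1) = 6(Δ_i − Δ_(i-1)) read
  2·M_0 + 6·M_1 + 1·M_2 = 6(Δ_1 - Δ_0) = -3
  1·M_1 + 4·M_2 + 1·M_3 = 6(Δ_2 - Δ_1) = 0
  1·M_2 + 4·M_3 + 1·M_4 = 6(Δ_3 - Δ_2) = -54
Natural end conditions: M_0 = M_4 = 0.
Forward elimination and back-substitution give M_0 = 0, M_1 = -99/86, M_2 = 168/43, M_3 = -1245/86, M_4 = 0.
On [2, 3], S(x) = 7 - 23/86·(x - 2) - 99/172·(x - 2)² + 145/172·(x - 2)³.
With (x - 2) = 2/3: S(8/3) = 7913/1161.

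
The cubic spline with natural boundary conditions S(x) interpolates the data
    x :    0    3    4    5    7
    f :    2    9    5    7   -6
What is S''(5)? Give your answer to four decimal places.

Write M_i for S''(x_i). With h_i = 3, 1, 1, 2 and divided differences Δ_i = 7/3, -4, 2, -13/2, the continuity of S' gives the tridiagonal system
  3·M_0 + 8·M_1 + 1·M_2 = 6(Δ_1 - Δ_0) = -38
  1·M_1 + 4·M_2 + 1·M_3 = 6(Δ_2 - Δ_1) = 36
  1·M_2 + 6·M_3 + 2·M_4 = 6(Δ_3 - Δ_2) = -51
Natural end conditions: M_0 = M_4 = 0.
Forward elimination and back-substitution give M_0 = 0, M_1 = -1141/178, M_2 = 1182/89, M_3 = -1907/178, M_4 = 0.

-10.7135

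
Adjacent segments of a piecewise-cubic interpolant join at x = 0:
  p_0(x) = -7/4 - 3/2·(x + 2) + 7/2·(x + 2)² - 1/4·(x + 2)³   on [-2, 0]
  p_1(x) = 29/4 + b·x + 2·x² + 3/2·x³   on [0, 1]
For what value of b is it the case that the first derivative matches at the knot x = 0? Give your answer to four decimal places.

9.5000

p_0'(x) = -3/2 + 7·(x + 2) - 3/4·(x + 2)², so p_0'(0) = 19/2. On the right, p_1'(0) = b, so b = 19/2.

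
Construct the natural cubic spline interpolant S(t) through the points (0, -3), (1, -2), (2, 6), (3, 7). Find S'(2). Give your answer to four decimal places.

Put M_i = S'' at the i-th knot. Here h = (1, 1, 1) and Δ = (1, 8, 1), so the interior equations h_(i-1)·M_(i-1) + 2(h_(i-1)+h_i)·M_i + h_i·M_(i+1) = 6(Δ_i − Δ_(i-1)) read
  1·M_0 + 4·M_1 + 1·M_2 = 6(Δ_1 - Δ_0) = 42
  1·M_1 + 4·M_2 + 1·M_3 = 6(Δ_2 - Δ_1) = -42
Natural end conditions: M_0 = M_3 = 0.
Solving: M_0 = 0, M_1 = 14, M_2 = -14, M_3 = 0.
On [2, 3], S'(t) = b_2 + 2c_2·(t - 2) + 3d_2·(t - 2)² with b_2 = Δ_2 - h_2(2M_2 + M_3)/6 = 17/3, c_2 = M_2/2 = -7, d_2 = (M_3 - M_2)/(6h_2) = 7/3. So S'(2) = 17/3.

5.6667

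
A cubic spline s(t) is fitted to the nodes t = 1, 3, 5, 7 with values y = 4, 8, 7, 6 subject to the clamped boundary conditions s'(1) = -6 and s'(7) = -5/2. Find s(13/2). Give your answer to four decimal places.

6.7813

Let m_i = s''(x_i). Step sizes h_i = 2, 2, 2; slopes of the chords Δ_i = (y_(i+1) - y_i)/h_i = 2, -1/2, -1/2.
  2·m_0 + 8·m_1 + 2·m_2 = 6(Δ_1 - Δ_0) = -15
  2·m_1 + 8·m_2 + 2·m_3 = 6(Δ_2 - Δ_1) = 0
Clamped end conditions give two more equations: 2h_0·m_0 + h_0·m_1 = 6(Δ_0 - s'(1)) = 48 and h_2·m_2 + 2h_2·m_3 = 6(s'(7) - Δ_2) = -12.
Forward elimination and back-substitution give m_0 = 91/6, m_1 = -19/3, m_2 = 8/3, m_3 = -13/3.
On [5, 7], s(t) = 7 - 5/6·(t - 5) + 4/3·(t - 5)² - 7/12·(t - 5)³.
With (t - 5) = 3/2: s(13/2) = 217/32.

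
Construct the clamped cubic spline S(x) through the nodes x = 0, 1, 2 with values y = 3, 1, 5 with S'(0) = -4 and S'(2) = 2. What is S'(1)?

2

With M_i denoting the second derivative at x_i, h_i = 1, 1, and Δ_i = (y_(i+1) − y_i)/h_i = -2, 4:
  1·M_0 + 4·M_1 + 1·M_2 = 6(Δ_1 - Δ_0) = 36
Clamped end conditions give two more equations: 2h_0·M_0 + h_0·M_1 = 6(Δ_0 - S'(0)) = 12 and h_1·M_1 + 2h_1·M_2 = 6(S'(2) - Δ_1) = -12.
Forward elimination and back-substitution give M_0 = 0, M_1 = 12, M_2 = -12.
On [1, 2], S'(x) = b_1 + 2c_1·(x - 1) + 3d_1·(x - 1)² with b_1 = Δ_1 - h_1(2M_1 + M_2)/6 = 2, c_1 = M_1/2 = 6, d_1 = (M_2 - M_1)/(6h_1) = -4. So S'(1) = 2.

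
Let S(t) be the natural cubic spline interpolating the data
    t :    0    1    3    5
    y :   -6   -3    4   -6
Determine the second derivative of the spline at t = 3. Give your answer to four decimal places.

Let M_i = S''(x_i). Step sizes h_i = 1, 2, 2; slopes of the chords Δ_i = (y_(i+1) - y_i)/h_i = 3, 7/2, -5.
  1·M_0 + 6·M_1 + 2·M_2 = 6(Δ_1 - Δ_0) = 3
  2·M_1 + 8·M_2 + 2·M_3 = 6(Δ_2 - Δ_1) = -51
Natural end conditions: M_0 = M_3 = 0.
Solving: M_0 = 0, M_1 = 63/22, M_2 = -78/11, M_3 = 0.

-7.0909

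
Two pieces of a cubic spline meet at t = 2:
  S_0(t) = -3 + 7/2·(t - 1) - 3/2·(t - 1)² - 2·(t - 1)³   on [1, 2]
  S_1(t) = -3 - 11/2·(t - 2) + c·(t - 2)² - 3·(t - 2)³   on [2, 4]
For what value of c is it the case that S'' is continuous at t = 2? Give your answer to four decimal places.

S_0''(t) = -3 - 12·(t - 1), so S_0''(2) = -15. On the right, S_1''(2) = 2c, so c = -15/2.

-7.5000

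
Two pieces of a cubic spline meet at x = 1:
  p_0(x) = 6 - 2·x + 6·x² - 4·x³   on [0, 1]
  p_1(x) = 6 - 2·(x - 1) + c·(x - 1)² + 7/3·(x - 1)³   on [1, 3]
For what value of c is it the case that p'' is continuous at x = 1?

-6

p_0''(x) = 12 - 24·x, so p_0''(1) = -12. On the right, p_1''(1) = 2c, so c = -6.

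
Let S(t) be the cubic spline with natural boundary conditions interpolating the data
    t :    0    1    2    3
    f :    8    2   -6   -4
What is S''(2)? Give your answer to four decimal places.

16.8000

Write σ_i for S''(x_i). With h_i = 1, 1, 1 and divided differences Δ_i = -6, -8, 2, the continuity of S' gives the tridiagonal system
  1·σ_0 + 4·σ_1 + 1·σ_2 = 6(Δ_1 - Δ_0) = -12
  1·σ_1 + 4·σ_2 + 1·σ_3 = 6(Δ_2 - Δ_1) = 60
Natural end conditions: σ_0 = σ_3 = 0.
Solving the tridiagonal system: σ_0 = 0, σ_1 = -36/5, σ_2 = 84/5, σ_3 = 0.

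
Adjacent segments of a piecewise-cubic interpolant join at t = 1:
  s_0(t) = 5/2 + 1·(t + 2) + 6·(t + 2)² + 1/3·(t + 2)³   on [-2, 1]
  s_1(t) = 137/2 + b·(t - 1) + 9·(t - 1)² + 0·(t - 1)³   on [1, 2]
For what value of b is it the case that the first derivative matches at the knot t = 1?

s_0'(t) = 1 + 12·(t + 2) + 1·(t + 2)², so s_0'(1) = 46. On the right, s_1'(1) = b, so b = 46.

46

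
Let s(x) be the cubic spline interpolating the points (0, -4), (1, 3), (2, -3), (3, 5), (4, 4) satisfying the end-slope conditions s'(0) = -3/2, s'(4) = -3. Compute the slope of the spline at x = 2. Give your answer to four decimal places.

-0.3214

Let σ_i = s''(x_i). Step sizes h_i = 1, 1, 1, 1; slopes of the chords Δ_i = (y_(i+1) - y_i)/h_i = 7, -6, 8, -1.
  1·σ_0 + 4·σ_1 + 1·σ_2 = 6(Δ_1 - Δ_0) = -78
  1·σ_1 + 4·σ_2 + 1·σ_3 = 6(Δ_2 - Δ_1) = 84
  1·σ_2 + 4·σ_3 + 1·σ_4 = 6(Δ_3 - Δ_2) = -54
Clamped end conditions give two more equations: 2h_0·σ_0 + h_0·σ_1 = 6(Δ_0 - s'(0)) = 51 and h_3·σ_3 + 2h_3·σ_4 = 6(s'(4) - Δ_3) = -12.
Hence σ_0 = 2553/56, σ_1 = -1125/28, σ_2 = 297/8, σ_3 = -681/28, σ_4 = 345/56.
On [2, 3], s'(x) = b_2 + 2c_2·(x - 2) + 3d_2·(x - 2)² with b_2 = Δ_2 - h_2(2σ_2 + σ_3)/6 = -9/28, c_2 = σ_2/2 = 297/16, d_2 = (σ_3 - σ_2)/(6h_2) = -1147/112. So s'(2) = -9/28.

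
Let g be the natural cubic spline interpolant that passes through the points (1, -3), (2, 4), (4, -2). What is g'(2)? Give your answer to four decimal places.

Let M_i = g''(x_i). Step sizes h_i = 1, 2; slopes of the chords Δ_i = (y_(i+1) - y_i)/h_i = 7, -3.
  1·M_0 + 6·M_1 + 2·M_2 = 6(Δ_1 - Δ_0) = -60
Natural end conditions: M_0 = M_2 = 0.
Forward elimination and back-substitution give M_0 = 0, M_1 = -10, M_2 = 0.
On [2, 4], g'(t) = b_1 + 2c_1·(t - 2) + 3d_1·(t - 2)² with b_1 = Δ_1 - h_1(2M_1 + M_2)/6 = 11/3, c_1 = M_1/2 = -5, d_1 = (M_2 - M_1)/(6h_1) = 5/6. So g'(2) = 11/3.

3.6667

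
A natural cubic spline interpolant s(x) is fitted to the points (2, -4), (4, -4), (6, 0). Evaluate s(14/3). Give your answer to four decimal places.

-3.0370

Let m_i = s''(x_i). Step sizes h_i = 2, 2; slopes of the chords Δ_i = (y_(i+1) - y_i)/h_i = 0, 2.
  2·m_0 + 8·m_1 + 2·m_2 = 6(Δ_1 - Δ_0) = 12
Natural end conditions: m_0 = m_2 = 0.
Solving: m_0 = 0, m_1 = 3/2, m_2 = 0.
On [4, 6], s(x) = -4 + 1·(x - 4) + 3/4·(x - 4)² - 1/8·(x - 4)³.
With (x - 4) = 2/3: s(14/3) = -82/27.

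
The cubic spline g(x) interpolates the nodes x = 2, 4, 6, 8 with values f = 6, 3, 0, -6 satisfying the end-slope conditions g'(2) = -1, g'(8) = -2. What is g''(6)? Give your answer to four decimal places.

-1.9333

Let σ_i = g''(x_i). Step sizes h_i = 2, 2, 2; slopes of the chords Δ_i = (y_(i+1) - y_i)/h_i = -3/2, -3/2, -3.
  2·σ_0 + 8·σ_1 + 2·σ_2 = 6(Δ_1 - Δ_0) = 0
  2·σ_1 + 8·σ_2 + 2·σ_3 = 6(Δ_2 - Δ_1) = -9
Clamped end conditions give two more equations: 2h_0·σ_0 + h_0·σ_1 = 6(Δ_0 - g'(2)) = -3 and h_2·σ_2 + 2h_2·σ_3 = 6(g'(8) - Δ_2) = 6.
Forward elimination and back-substitution give σ_0 = -17/15, σ_1 = 23/30, σ_2 = -29/15, σ_3 = 37/15.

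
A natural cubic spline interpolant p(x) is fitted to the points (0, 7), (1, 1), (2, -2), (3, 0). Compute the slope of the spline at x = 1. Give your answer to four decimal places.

With m_i denoting the second derivative at x_i, h_i = 1, 1, 1, and Δ_i = (y_(i+1) − y_i)/h_i = -6, -3, 2:
  1·m_0 + 4·m_1 + 1·m_2 = 6(Δ_1 - Δ_0) = 18
  1·m_1 + 4·m_2 + 1·m_3 = 6(Δ_2 - Δ_1) = 30
Natural end conditions: m_0 = m_3 = 0.
Hence m_0 = 0, m_1 = 14/5, m_2 = 34/5, m_3 = 0.
On [1, 2], p'(x) = b_1 + 2c_1·(x - 1) + 3d_1·(x - 1)² with b_1 = Δ_1 - h_1(2m_1 + m_2)/6 = -76/15, c_1 = m_1/2 = 7/5, d_1 = (m_2 - m_1)/(6h_1) = 2/3. So p'(1) = -76/15.

-5.0667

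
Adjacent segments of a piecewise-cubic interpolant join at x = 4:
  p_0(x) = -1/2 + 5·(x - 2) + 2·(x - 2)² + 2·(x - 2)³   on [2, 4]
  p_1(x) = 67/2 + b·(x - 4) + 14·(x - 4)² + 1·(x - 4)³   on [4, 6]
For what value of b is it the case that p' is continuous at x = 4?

37

p_0'(x) = 5 + 4·(x - 2) + 6·(x - 2)², so p_0'(4) = 37. On the right, p_1'(4) = b, so b = 37.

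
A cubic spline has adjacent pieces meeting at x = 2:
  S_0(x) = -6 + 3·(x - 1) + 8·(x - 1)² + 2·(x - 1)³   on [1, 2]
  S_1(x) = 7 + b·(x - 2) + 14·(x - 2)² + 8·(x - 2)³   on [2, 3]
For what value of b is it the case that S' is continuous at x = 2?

25

S_0'(x) = 3 + 16·(x - 1) + 6·(x - 1)², so S_0'(2) = 25. On the right, S_1'(2) = b, so b = 25.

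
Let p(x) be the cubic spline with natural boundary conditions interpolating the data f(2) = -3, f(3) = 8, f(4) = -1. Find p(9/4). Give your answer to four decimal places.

With M_i denoting the second derivative at x_i, h_i = 1, 1, and Δ_i = (y_(i+1) − y_i)/h_i = 11, -9:
  1·M_0 + 4·M_1 + 1·M_2 = 6(Δ_1 - Δ_0) = -120
Natural end conditions: M_0 = M_2 = 0.
Solving the tridiagonal system: M_0 = 0, M_1 = -30, M_2 = 0.
On [2, 3], p(x) = -3 + 16·(x - 2) + 0·(x - 2)² - 5·(x - 2)³.
With (x - 2) = 1/4: p(9/4) = 59/64.

0.9219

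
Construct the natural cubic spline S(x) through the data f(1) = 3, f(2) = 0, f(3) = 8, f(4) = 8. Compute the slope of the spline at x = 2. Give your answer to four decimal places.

3.9333

Put M_i = S'' at the i-th knot. Here h = (1, 1, 1) and Δ = (-3, 8, 0), so the interior equations h_(i-1)·M_(i-1) + 2(h_(i-1)+h_i)·M_i + h_i·M_(i+1) = 6(Δ_i − Δ_(i-1)) read
  1·M_0 + 4·M_1 + 1·M_2 = 6(Δ_1 - Δ_0) = 66
  1·M_1 + 4·M_2 + 1·M_3 = 6(Δ_2 - Δ_1) = -48
Natural end conditions: M_0 = M_3 = 0.
Forward elimination and back-substitution give M_0 = 0, M_1 = 104/5, M_2 = -86/5, M_3 = 0.
On [2, 3], S'(x) = b_1 + 2c_1·(x - 2) + 3d_1·(x - 2)² with b_1 = Δ_1 - h_1(2M_1 + M_2)/6 = 59/15, c_1 = M_1/2 = 52/5, d_1 = (M_2 - M_1)/(6h_1) = -19/3. So S'(2) = 59/15.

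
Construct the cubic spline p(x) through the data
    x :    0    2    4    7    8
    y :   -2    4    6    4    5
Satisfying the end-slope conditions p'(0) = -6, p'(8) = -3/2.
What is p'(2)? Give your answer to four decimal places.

4.8160

With m_i denoting the second derivative at x_i, h_i = 2, 2, 3, 1, and Δ_i = (y_(i+1) − y_i)/h_i = 3, 1, -2/3, 1:
  2·m_0 + 8·m_1 + 2·m_2 = 6(Δ_1 - Δ_0) = -12
  2·m_1 + 10·m_2 + 3·m_3 = 6(Δ_2 - Δ_1) = -10
  3·m_2 + 8·m_3 + 1·m_4 = 6(Δ_3 - Δ_2) = 10
Clamped end conditions give two more equations: 2h_0·m_0 + h_0·m_1 = 6(Δ_0 - p'(0)) = 54 and h_3·m_3 + 2h_3·m_4 = 6(p'(8) - Δ_3) = -15.
Solving the tridiagonal system: m_0 = 4661/288, m_1 = -773/144, m_2 = -205/288, m_3 = 377/144, m_4 = -2537/288.
On [2, 4], p'(x) = b_1 + 2c_1·(x - 2) + 3d_1·(x - 2)² with b_1 = Δ_1 - h_1(2m_1 + m_2)/6 = 1387/288, c_1 = m_1/2 = -773/288, d_1 = (m_2 - m_1)/(6h_1) = 149/384. So p'(2) = 1387/288.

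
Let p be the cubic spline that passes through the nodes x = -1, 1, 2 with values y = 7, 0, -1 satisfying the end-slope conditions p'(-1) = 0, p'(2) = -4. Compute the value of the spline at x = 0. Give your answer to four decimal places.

3.8542

With M_i denoting the second derivative at x_i, h_i = 2, 1, and Δ_i = (y_(i+1) − y_i)/h_i = -7/2, -1:
  2·M_0 + 6·M_1 + 1·M_2 = 6(Δ_1 - Δ_0) = 15
Clamped end conditions give two more equations: 2h_0·M_0 + h_0·M_1 = 6(Δ_0 - p'(-1)) = -21 and h_1·M_1 + 2h_1·M_2 = 6(p'(2) - Δ_1) = -18.
Forward elimination and back-substitution give M_0 = -109/12, M_1 = 23/3, M_2 = -77/6.
On [-1, 1], p(x) = 7 + 0·(x + 1) - 109/24·(x + 1)² + 67/48·(x + 1)³.
With (x + 1) = 1: p(0) = 185/48.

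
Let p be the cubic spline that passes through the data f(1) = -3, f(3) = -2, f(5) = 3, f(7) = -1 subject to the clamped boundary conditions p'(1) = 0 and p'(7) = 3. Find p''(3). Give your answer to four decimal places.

3.5000

With M_i denoting the second derivative at x_i, h_i = 2, 2, 2, and Δ_i = (y_(i+1) − y_i)/h_i = 1/2, 5/2, -2:
  2·M_0 + 8·M_1 + 2·M_2 = 6(Δ_1 - Δ_0) = 12
  2·M_1 + 8·M_2 + 2·M_3 = 6(Δ_2 - Δ_1) = -27
Clamped end conditions give two more equations: 2h_0·M_0 + h_0·M_1 = 6(Δ_0 - p'(1)) = 3 and h_2·M_2 + 2h_2·M_3 = 6(p'(7) - Δ_2) = 30.
Solving the tridiagonal system: M_0 = -1, M_1 = 7/2, M_2 = -7, M_3 = 11.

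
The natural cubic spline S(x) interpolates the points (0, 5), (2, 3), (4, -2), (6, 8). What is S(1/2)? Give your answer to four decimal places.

4.9219

With m_i denoting the second derivative at x_i, h_i = 2, 2, 2, and Δ_i = (y_(i+1) − y_i)/h_i = -1, -5/2, 5:
  2·m_0 + 8·m_1 + 2·m_2 = 6(Δ_1 - Δ_0) = -9
  2·m_1 + 8·m_2 + 2·m_3 = 6(Δ_2 - Δ_1) = 45
Natural end conditions: m_0 = m_3 = 0.
Forward elimination and back-substitution give m_0 = 0, m_1 = -27/10, m_2 = 63/10, m_3 = 0.
On [0, 2], S(x) = 5 - 1/10·x + 0·x² - 9/40·x³.
With x = 1/2: S(1/2) = 315/64.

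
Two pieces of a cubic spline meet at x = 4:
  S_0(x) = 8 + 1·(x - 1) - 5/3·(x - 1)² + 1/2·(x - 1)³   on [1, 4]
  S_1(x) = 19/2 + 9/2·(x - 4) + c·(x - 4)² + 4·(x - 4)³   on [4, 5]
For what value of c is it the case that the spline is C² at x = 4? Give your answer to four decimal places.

2.8333

S_0''(x) = -10/3 + 3·(x - 1), so S_0''(4) = 17/3. On the right, S_1''(4) = 2c, so c = 17/6.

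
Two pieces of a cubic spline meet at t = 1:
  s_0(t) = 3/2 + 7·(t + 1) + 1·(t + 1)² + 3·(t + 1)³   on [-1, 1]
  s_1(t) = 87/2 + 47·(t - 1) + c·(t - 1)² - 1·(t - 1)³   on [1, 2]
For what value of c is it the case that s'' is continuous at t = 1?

s_0''(t) = 2 + 18·(t + 1), so s_0''(1) = 38. On the right, s_1''(1) = 2c, so c = 19.

19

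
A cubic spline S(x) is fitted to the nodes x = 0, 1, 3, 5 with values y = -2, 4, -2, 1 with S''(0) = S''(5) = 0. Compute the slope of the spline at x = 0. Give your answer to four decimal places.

7.8409

Put M_i = S'' at the i-th knot. Here h = (1, 2, 2) and Δ = (6, -3, 3/2), so the interior equations h_(i-1)·M_(i-1) + 2(h_(i-1)+h_i)·M_i + h_i·M_(i+1) = 6(Δ_i − Δ_(i-1)) read
  1·M_0 + 6·M_1 + 2·M_2 = 6(Δ_1 - Δ_0) = -54
  2·M_1 + 8·M_2 + 2·M_3 = 6(Δ_2 - Δ_1) = 27
Natural end conditions: M_0 = M_3 = 0.
Solving the tridiagonal system: M_0 = 0, M_1 = -243/22, M_2 = 135/22, M_3 = 0.
On [0, 1], S'(x) = b_0 + 2c_0·x + 3d_0·x² with b_0 = Δ_0 - h_0(2M_0 + M_1)/6 = 345/44, c_0 = M_0/2 = 0, d_0 = (M_1 - M_0)/(6h_0) = -81/44. So S'(0) = 345/44.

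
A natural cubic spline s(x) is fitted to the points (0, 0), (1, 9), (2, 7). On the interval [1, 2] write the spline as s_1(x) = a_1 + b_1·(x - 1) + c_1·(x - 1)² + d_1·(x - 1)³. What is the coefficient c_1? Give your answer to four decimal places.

Let M_i = s''(x_i). Step sizes h_i = 1, 1; slopes of the chords Δ_i = (y_(i+1) - y_i)/h_i = 9, -2.
  1·M_0 + 4·M_1 + 1·M_2 = 6(Δ_1 - Δ_0) = -66
Natural end conditions: M_0 = M_2 = 0.
Forward elimination and back-substitution give M_0 = 0, M_1 = -33/2, M_2 = 0.
On [1, 2], with s_1(x) = a_1 + b_1·(x - 1) + c_1·(x - 1)² + d_1·(x - 1)³: c_1 = M_1/2 = -33/4, d_1 = (M_2 - M_1)/(6h_1) = 11/4, b_1 = Δ_1 - h_1(2M_1 + M_2)/6 = 7/2.

-8.2500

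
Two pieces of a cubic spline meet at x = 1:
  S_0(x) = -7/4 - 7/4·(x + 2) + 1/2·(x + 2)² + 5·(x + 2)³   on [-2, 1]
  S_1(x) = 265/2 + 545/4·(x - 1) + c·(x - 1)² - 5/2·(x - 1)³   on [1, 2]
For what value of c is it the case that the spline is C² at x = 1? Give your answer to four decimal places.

45.5000

S_0''(x) = 1 + 30·(x + 2), so S_0''(1) = 91. On the right, S_1''(1) = 2c, so c = 91/2.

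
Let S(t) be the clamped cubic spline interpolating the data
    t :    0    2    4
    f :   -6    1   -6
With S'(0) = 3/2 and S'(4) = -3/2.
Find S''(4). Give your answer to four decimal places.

Write σ_i for S''(x_i). With h_i = 2, 2 and divided differences Δ_i = 7/2, -7/2, the continuity of S' gives the tridiagonal system
  2·σ_0 + 8·σ_1 + 2·σ_2 = 6(Δ_1 - Δ_0) = -42
Clamped end conditions give two more equations: 2h_0·σ_0 + h_0·σ_1 = 6(Δ_0 - S'(0)) = 12 and h_1·σ_1 + 2h_1·σ_2 = 6(S'(4) - Δ_1) = 12.
Forward elimination and back-substitution give σ_0 = 15/2, σ_1 = -9, σ_2 = 15/2.

7.5000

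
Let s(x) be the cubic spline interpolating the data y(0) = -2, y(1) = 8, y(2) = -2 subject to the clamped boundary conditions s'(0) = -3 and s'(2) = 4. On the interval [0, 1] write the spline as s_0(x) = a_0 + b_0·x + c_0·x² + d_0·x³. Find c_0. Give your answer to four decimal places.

36.2500

Let M_i = s''(x_i). Step sizes h_i = 1, 1; slopes of the chords Δ_i = (y_(i+1) - y_i)/h_i = 10, -10.
  1·M_0 + 4·M_1 + 1·M_2 = 6(Δ_1 - Δ_0) = -120
Clamped end conditions give two more equations: 2h_0·M_0 + h_0·M_1 = 6(Δ_0 - s'(0)) = 78 and h_1·M_1 + 2h_1·M_2 = 6(s'(2) - Δ_1) = 84.
Solving the tridiagonal system: M_0 = 145/2, M_1 = -67, M_2 = 151/2.
On [0, 1], with s_0(x) = a_0 + b_0·x + c_0·x² + d_0·x³: c_0 = M_0/2 = 145/4, d_0 = (M_1 - M_0)/(6h_0) = -93/4, b_0 = Δ_0 - h_0(2M_0 + M_1)/6 = -3.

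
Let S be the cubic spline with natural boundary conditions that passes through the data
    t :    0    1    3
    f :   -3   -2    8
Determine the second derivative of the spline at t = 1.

Let m_i = S''(x_i). Step sizes h_i = 1, 2; slopes of the chords Δ_i = (y_(i+1) - y_i)/h_i = 1, 5.
  1·m_0 + 6·m_1 + 2·m_2 = 6(Δ_1 - Δ_0) = 24
Natural end conditions: m_0 = m_2 = 0.
Solving: m_0 = 0, m_1 = 4, m_2 = 0.

4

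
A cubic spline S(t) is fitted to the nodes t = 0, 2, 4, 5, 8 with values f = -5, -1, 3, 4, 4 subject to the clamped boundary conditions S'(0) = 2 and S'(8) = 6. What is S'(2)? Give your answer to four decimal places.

Let M_i = S''(x_i). Step sizes h_i = 2, 2, 1, 3; slopes of the chords Δ_i = (y_(i+1) - y_i)/h_i = 2, 2, 1, 0.
  2·M_0 + 8·M_1 + 2·M_2 = 6(Δ_1 - Δ_0) = 0
  2·M_1 + 6·M_2 + 1·M_3 = 6(Δ_2 - Δ_1) = -6
  1·M_2 + 8·M_3 + 3·M_4 = 6(Δ_3 - Δ_2) = -6
Clamped end conditions give two more equations: 2h_0·M_0 + h_0·M_1 = 6(Δ_0 - S'(0)) = 0 and h_3·M_3 + 2h_3·M_4 = 6(S'(8) - Δ_3) = 36.
Solving: M_0 = -1/16, M_1 = 1/8, M_2 = -7/16, M_3 = -29/8, M_4 = 125/16.
On [2, 4], S'(t) = b_1 + 2c_1·(t - 2) + 3d_1·(t - 2)² with b_1 = Δ_1 - h_1(2M_1 + M_2)/6 = 33/16, c_1 = M_1/2 = 1/16, d_1 = (M_2 - M_1)/(6h_1) = -3/64. So S'(2) = 33/16.

2.0625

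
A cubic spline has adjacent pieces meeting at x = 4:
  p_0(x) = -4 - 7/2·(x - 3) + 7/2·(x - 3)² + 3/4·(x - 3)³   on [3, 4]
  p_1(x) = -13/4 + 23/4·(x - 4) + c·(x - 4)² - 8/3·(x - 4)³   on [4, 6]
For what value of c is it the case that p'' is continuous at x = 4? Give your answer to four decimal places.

5.7500

p_0''(x) = 7 + 9/2·(x - 3), so p_0''(4) = 23/2. On the right, p_1''(4) = 2c, so c = 23/4.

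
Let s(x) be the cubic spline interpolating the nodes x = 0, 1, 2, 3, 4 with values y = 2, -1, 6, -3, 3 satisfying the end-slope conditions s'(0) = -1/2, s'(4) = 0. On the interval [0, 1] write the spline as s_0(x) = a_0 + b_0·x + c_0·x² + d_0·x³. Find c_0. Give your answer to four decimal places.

With M_i denoting the second derivative at x_i, h_i = 1, 1, 1, 1, and Δ_i = (y_(i+1) − y_i)/h_i = -3, 7, -9, 6:
  1·M_0 + 4·M_1 + 1·M_2 = 6(Δ_1 - Δ_0) = 60
  1·M_1 + 4·M_2 + 1·M_3 = 6(Δ_2 - Δ_1) = -96
  1·M_2 + 4·M_3 + 1·M_4 = 6(Δ_3 - Δ_2) = 90
Clamped end conditions give two more equations: 2h_0·M_0 + h_0·M_1 = 6(Δ_0 - s'(0)) = -15 and h_3·M_3 + 2h_3·M_4 = 6(s'(4) - Δ_3) = -36.
Hence M_0 = -1301/56, M_1 = 881/28, M_2 = -341/8, M_3 = 1205/28, M_4 = -2213/56.
On [0, 1], with s_0(x) = a_0 + b_0·x + c_0·x² + d_0·x³: c_0 = M_0/2 = -1301/112, d_0 = (M_1 - M_0)/(6h_0) = 1021/112, b_0 = Δ_0 - h_0(2M_0 + M_1)/6 = -1/2.

-11.6161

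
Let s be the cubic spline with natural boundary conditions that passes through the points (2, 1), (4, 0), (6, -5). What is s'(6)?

-3

With M_i denoting the second derivative at x_i, h_i = 2, 2, and Δ_i = (y_(i+1) − y_i)/h_i = -1/2, -5/2:
  2·M_0 + 8·M_1 + 2·M_2 = 6(Δ_1 - Δ_0) = -12
Natural end conditions: M_0 = M_2 = 0.
Solving the tridiagonal system: M_0 = 0, M_1 = -3/2, M_2 = 0.
On [4, 6], s'(t) = b_1 + 2c_1·(t - 4) + 3d_1·(t - 4)² with b_1 = Δ_1 - h_1(2M_1 + M_2)/6 = -3/2, c_1 = M_1/2 = -3/4, d_1 = (M_2 - M_1)/(6h_1) = 1/8. So s'(6) = -3.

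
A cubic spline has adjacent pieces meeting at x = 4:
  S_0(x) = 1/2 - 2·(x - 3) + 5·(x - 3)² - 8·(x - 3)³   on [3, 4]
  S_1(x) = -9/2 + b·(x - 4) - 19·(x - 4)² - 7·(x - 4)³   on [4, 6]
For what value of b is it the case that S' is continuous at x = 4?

-16

S_0'(x) = -2 + 10·(x - 3) - 24·(x - 3)², so S_0'(4) = -16. On the right, S_1'(4) = b, so b = -16.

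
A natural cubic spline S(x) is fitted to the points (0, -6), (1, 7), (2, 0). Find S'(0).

With σ_i denoting the second derivative at x_i, h_i = 1, 1, and Δ_i = (y_(i+1) − y_i)/h_i = 13, -7:
  1·σ_0 + 4·σ_1 + 1·σ_2 = 6(Δ_1 - Δ_0) = -120
Natural end conditions: σ_0 = σ_2 = 0.
Solving: σ_0 = 0, σ_1 = -30, σ_2 = 0.
On [0, 1], S'(x) = b_0 + 2c_0·x + 3d_0·x² with b_0 = Δ_0 - h_0(2σ_0 + σ_1)/6 = 18, c_0 = σ_0/2 = 0, d_0 = (σ_1 - σ_0)/(6h_0) = -5. So S'(0) = 18.

18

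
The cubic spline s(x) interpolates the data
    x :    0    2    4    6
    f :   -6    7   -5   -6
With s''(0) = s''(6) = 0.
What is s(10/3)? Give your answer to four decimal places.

Let m_i = s''(x_i). Step sizes h_i = 2, 2, 2; slopes of the chords Δ_i = (y_(i+1) - y_i)/h_i = 13/2, -6, -1/2.
  2·m_0 + 8·m_1 + 2·m_2 = 6(Δ_1 - Δ_0) = -75
  2·m_1 + 8·m_2 + 2·m_3 = 6(Δ_2 - Δ_1) = 33
Natural end conditions: m_0 = m_3 = 0.
Solving the tridiagonal system: m_0 = 0, m_1 = -111/10, m_2 = 69/10, m_3 = 0.
On [2, 4], s(x) = 7 - 9/10·(x - 2) - 111/20·(x - 2)² + 3/2·(x - 2)³.
With (x - 2) = 4/3: s(10/3) = -23/45.

-0.5111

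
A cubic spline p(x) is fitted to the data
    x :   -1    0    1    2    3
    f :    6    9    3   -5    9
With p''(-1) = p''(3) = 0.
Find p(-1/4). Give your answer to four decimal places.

8.8652

Let σ_i = p''(x_i). Step sizes h_i = 1, 1, 1, 1; slopes of the chords Δ_i = (y_(i+1) - y_i)/h_i = 3, -6, -8, 14.
  1·σ_0 + 4·σ_1 + 1·σ_2 = 6(Δ_1 - Δ_0) = -54
  1·σ_1 + 4·σ_2 + 1·σ_3 = 6(Δ_2 - Δ_1) = -12
  1·σ_2 + 4·σ_3 + 1·σ_4 = 6(Δ_3 - Δ_2) = 132
Natural end conditions: σ_0 = σ_4 = 0.
Forward elimination and back-substitution give σ_0 = 0, σ_1 = -45/4, σ_2 = -9, σ_3 = 141/4, σ_4 = 0.
On [-1, 0], p(x) = 6 + 39/8·(x + 1) + 0·(x + 1)² - 15/8·(x + 1)³.
With (x + 1) = 3/4: p(-1/4) = 4539/512.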